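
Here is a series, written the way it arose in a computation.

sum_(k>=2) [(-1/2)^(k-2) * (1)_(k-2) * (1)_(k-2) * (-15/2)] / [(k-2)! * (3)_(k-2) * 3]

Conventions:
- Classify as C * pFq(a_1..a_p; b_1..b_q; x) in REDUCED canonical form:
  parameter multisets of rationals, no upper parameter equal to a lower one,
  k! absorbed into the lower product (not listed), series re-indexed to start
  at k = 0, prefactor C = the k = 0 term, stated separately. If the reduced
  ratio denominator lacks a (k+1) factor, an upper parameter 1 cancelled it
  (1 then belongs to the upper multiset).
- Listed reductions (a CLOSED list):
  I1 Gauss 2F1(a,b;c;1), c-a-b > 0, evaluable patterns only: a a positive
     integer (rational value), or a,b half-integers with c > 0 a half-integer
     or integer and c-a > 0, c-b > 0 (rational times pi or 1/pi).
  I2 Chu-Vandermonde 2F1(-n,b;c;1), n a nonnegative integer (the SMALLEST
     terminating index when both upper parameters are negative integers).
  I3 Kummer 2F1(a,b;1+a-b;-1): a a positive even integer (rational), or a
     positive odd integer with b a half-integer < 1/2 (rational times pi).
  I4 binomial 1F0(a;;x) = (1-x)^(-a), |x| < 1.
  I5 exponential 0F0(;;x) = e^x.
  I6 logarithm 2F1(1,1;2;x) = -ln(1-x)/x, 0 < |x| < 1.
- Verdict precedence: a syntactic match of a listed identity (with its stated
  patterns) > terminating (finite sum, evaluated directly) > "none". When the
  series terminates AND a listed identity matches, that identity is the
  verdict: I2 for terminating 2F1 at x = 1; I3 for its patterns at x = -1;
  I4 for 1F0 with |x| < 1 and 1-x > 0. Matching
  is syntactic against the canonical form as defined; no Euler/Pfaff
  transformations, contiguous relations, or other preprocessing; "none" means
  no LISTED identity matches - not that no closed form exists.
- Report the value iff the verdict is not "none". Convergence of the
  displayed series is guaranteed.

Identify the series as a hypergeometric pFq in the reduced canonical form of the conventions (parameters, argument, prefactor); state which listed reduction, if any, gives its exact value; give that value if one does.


At argument -1/2: a 2F1 with upper {1, 1}, lower {3}, scaled by C = -5/2. Verdict: none. A 2F1 with upper {1, 1} fits none of I1-I6 at x = -1/2; the sum runs forever.

Structural cue: t_0 = -5/2 here, and the constant factors (prefactor -5/2) combine into one prefactor.
Term ratio: r(k) = (-1/2) * (k+1) (k+1) / [(k+3) (k+1)] - rational in k. x = (-1/2); t_0 = -5/2; negate the roots.


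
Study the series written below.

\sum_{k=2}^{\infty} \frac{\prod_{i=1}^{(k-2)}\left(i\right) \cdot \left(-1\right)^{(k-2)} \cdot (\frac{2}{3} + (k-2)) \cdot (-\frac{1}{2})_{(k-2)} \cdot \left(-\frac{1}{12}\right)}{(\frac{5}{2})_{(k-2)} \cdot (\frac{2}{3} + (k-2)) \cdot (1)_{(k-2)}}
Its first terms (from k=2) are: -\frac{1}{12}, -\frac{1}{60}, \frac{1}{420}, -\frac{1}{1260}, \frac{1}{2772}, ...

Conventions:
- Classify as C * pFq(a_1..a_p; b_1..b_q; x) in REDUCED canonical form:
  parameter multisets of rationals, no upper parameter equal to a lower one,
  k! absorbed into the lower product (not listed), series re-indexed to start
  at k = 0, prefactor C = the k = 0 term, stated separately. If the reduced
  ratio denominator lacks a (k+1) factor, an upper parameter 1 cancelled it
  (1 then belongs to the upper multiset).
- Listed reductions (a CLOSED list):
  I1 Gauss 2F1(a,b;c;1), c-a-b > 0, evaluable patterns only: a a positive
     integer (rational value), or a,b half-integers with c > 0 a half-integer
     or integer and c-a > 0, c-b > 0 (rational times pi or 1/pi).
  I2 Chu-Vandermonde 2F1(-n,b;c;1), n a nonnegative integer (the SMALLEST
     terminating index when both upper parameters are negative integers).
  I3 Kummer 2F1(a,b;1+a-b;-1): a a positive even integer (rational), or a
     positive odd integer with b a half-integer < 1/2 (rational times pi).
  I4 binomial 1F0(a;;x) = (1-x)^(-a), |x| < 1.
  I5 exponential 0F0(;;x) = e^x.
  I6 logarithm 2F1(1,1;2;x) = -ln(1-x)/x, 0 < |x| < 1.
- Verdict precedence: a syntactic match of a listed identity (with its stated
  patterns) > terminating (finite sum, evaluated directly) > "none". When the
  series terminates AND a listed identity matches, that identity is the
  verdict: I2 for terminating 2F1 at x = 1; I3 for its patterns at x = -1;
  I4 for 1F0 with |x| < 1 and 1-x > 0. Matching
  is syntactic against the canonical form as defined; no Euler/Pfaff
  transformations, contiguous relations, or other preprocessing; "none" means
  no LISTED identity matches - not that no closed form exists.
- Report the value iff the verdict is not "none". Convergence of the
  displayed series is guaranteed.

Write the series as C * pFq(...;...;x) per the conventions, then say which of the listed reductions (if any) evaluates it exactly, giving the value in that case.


The series (x = -1) is 2F1: upper {-\frac{1}{2}, 1}, lower {\frac{5}{2}}, prefactor -\frac{1}{12}. Verdict at x = -1: Kummer (I3) matches (x = -1; c = \frac{5}{2} equals 1+a-b for upper {-\frac{1}{2}, 1}: listed pattern). Value: \left(-\frac{1}{32}\right) \cdot \pi.

Structural cue: t_0 = -\frac{1}{12} here, and (1)_k (C = -1/12) is k! itself.
Adjacent-term ratio: r(k) = -1 * (k-\frac{1}{2}) (k+1) / [(k+\frac{5}{2}) (k+1)] - rational in k, leading ratio -1; with t_0 = -\frac{1}{12}, classification follows.


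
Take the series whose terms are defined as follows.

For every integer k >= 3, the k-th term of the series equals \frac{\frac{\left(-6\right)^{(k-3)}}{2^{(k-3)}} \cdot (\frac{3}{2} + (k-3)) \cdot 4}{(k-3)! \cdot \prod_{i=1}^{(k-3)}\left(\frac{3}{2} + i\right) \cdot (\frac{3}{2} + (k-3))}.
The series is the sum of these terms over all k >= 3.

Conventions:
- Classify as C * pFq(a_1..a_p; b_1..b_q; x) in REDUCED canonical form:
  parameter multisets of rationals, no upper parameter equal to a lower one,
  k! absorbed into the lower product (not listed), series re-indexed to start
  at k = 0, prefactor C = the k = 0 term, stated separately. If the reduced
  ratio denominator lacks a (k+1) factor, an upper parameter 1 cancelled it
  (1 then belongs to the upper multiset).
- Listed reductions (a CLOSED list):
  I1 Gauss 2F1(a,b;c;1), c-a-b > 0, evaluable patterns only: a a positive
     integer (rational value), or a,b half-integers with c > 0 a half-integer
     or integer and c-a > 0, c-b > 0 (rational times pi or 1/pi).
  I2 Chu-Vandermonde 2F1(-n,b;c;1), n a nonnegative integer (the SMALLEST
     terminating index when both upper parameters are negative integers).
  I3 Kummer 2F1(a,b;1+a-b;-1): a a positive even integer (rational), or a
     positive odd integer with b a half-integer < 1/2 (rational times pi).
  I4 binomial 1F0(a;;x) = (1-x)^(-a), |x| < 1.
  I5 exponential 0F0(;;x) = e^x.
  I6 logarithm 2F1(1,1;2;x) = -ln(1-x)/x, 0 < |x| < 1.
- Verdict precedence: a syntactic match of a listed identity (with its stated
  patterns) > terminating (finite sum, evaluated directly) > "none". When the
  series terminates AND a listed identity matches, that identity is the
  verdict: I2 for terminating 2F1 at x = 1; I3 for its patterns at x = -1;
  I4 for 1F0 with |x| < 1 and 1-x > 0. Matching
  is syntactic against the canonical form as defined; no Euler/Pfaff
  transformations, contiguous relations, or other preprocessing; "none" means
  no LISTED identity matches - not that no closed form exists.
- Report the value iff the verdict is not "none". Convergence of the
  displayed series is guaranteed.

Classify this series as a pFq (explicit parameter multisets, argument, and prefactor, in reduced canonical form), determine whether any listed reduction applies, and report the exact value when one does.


Canonical form: C = 4 times 0F1 with upper {-}, lower {\frac{5}{2}}, x = -3. Verdict: none. Every listed pattern misses the 0F1 form at -3, upper {-}.

Structural cue: t_0 being 4, the two k-th powers (prefactor 4) combine into one argument.
Adjacent-term ratio: r(k) = -3 * 1 / [(k+\frac{5}{2}) (k+1)] ; factor over Q: parameters, x = -3, and C = 4.


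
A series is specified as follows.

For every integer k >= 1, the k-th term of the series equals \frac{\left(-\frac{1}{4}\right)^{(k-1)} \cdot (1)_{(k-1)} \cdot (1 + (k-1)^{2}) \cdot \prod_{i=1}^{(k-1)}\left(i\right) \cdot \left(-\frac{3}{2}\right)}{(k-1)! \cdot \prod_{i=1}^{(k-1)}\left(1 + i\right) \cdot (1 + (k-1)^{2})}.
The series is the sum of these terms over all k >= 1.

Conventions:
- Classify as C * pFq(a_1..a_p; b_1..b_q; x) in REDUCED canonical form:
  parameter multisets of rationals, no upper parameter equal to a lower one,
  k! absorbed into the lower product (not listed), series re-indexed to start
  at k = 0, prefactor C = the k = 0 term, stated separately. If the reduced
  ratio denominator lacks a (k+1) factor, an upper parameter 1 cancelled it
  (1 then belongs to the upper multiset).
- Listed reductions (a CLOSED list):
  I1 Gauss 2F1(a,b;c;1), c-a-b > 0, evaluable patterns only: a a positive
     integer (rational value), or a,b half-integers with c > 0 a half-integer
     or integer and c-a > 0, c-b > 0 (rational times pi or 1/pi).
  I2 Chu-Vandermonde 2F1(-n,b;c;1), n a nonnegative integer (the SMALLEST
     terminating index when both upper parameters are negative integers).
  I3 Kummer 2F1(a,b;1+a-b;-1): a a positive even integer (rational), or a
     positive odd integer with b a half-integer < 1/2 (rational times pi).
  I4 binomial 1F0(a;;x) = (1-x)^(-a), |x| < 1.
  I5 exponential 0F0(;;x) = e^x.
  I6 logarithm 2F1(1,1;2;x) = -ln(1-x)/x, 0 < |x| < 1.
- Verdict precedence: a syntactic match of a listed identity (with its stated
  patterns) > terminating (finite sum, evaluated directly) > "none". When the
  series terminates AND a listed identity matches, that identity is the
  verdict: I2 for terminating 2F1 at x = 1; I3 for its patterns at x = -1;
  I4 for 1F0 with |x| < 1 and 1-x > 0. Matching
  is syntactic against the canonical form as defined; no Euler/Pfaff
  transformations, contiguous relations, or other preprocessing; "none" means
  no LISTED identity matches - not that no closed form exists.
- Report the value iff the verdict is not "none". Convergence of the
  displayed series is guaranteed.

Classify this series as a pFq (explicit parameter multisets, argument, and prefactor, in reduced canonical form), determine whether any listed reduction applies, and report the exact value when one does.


The series (x = -\frac{1}{4}) is 2F1: upper {1, 1}, lower {2}, prefactor -\frac{3}{2}. Verdict: the logarithmic series (I6) fires (the logarithm: parameters (1,1;2), x = -\frac{1}{4}). Exact value: \left(-6\right) \cdot \ln\left(\frac{5}{4}\right).

The tell: t_0 being -\frac{3}{2}, the running product (prefactor -3/2) telescopes to a rising factorial.
Term ratio: r(k) = -\frac{1}{4} * (k+1) (k+1) / [(k+2) (k+1)] ; factor over Q: parameters, x = -\frac{1}{4}, and C = -\frac{3}{2}.


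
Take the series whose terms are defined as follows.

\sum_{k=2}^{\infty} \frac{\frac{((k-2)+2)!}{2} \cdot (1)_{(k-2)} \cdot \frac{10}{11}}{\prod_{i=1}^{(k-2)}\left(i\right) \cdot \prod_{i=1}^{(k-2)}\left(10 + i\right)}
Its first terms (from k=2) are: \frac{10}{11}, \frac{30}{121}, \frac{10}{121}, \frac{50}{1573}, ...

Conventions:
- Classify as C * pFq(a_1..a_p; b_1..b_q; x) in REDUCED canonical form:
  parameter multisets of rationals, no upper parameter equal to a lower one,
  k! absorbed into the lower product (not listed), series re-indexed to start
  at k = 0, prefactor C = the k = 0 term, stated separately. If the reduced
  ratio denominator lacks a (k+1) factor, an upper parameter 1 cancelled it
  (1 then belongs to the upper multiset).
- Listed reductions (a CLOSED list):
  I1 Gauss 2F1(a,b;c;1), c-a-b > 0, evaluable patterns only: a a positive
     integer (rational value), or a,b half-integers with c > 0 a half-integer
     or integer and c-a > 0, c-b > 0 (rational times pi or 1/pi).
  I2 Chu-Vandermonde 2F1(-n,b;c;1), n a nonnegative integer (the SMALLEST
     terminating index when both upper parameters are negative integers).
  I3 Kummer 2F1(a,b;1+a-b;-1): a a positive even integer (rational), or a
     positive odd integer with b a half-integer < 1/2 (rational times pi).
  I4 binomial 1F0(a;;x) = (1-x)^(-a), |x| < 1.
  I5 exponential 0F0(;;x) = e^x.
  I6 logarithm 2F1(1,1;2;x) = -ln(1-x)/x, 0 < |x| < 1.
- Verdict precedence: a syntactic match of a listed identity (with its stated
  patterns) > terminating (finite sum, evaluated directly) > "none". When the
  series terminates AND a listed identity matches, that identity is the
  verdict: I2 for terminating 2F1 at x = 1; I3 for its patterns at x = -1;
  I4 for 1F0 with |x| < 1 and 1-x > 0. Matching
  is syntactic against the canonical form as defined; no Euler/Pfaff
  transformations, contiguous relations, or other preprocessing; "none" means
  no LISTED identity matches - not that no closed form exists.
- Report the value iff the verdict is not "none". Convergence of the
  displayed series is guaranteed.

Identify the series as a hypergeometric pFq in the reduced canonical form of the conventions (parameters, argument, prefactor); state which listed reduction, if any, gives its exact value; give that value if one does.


With C = \frac{10}{11}: the canonical form is 2F1(1, 3; 11; 1). Verdict: the Gauss summation I1 fires (x = 1: the Gamma ratio telescopes since c-a-b = 7 > 0 and a = 1 in Z>0). Sum: \frac{100}{77}.

Structural cue: x = 1 and the lower running product (C = 10/11) is a rising factorial.
Adjacent-term ratio: r(k) = 1 * (k+1) (k+3) / [(k+11) (k+1)] ; factor over Q: parameters, x = 1, and C = \frac{10}{11}.


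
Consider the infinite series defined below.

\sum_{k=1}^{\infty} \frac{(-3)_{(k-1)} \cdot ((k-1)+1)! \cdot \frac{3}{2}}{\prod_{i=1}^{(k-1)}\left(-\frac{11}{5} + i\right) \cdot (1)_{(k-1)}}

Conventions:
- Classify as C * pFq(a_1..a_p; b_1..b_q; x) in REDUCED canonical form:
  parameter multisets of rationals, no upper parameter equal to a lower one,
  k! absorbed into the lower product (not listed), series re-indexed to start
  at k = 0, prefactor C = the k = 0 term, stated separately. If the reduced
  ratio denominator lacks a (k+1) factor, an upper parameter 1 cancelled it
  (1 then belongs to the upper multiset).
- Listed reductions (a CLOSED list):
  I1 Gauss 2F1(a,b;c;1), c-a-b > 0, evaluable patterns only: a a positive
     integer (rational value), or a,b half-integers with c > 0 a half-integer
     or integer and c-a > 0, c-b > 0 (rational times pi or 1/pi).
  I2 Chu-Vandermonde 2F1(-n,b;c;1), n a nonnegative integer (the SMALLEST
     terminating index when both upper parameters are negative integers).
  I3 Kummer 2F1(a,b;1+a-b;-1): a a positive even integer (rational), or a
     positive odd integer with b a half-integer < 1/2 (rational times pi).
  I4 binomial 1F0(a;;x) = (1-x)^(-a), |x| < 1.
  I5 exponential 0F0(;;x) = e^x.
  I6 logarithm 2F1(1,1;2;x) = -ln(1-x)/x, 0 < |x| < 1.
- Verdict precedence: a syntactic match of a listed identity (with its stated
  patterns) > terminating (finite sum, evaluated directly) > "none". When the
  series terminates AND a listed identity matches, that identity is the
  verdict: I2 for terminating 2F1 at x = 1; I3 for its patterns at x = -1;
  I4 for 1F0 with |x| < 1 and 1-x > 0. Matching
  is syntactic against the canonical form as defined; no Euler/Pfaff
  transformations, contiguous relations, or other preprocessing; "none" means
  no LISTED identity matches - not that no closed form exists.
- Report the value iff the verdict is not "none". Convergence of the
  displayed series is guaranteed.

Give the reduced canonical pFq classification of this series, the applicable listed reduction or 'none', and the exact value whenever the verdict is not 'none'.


The tell: from the first term \frac{3}{2}: (1)_k (prefactor 3/2) is k! itself.
Term ratio: r(k) = 1 * (k-3) (k+2) / [(k-\frac{6}{5}) (k+1)] - rational; roots negated = parameters, x = 1, C = \frac{3}{2}.

The series (x = 1) is 2F1: upper {-3, 2}, lower {-\frac{6}{5}}, prefactor \frac{3}{2}. Verdict (x = 1): Vandermonde's identity (I2) applies (terminating 2F1 at x = 1 with n = 3, b = 2, c = -\frac{6}{5}). Exact value: -66.


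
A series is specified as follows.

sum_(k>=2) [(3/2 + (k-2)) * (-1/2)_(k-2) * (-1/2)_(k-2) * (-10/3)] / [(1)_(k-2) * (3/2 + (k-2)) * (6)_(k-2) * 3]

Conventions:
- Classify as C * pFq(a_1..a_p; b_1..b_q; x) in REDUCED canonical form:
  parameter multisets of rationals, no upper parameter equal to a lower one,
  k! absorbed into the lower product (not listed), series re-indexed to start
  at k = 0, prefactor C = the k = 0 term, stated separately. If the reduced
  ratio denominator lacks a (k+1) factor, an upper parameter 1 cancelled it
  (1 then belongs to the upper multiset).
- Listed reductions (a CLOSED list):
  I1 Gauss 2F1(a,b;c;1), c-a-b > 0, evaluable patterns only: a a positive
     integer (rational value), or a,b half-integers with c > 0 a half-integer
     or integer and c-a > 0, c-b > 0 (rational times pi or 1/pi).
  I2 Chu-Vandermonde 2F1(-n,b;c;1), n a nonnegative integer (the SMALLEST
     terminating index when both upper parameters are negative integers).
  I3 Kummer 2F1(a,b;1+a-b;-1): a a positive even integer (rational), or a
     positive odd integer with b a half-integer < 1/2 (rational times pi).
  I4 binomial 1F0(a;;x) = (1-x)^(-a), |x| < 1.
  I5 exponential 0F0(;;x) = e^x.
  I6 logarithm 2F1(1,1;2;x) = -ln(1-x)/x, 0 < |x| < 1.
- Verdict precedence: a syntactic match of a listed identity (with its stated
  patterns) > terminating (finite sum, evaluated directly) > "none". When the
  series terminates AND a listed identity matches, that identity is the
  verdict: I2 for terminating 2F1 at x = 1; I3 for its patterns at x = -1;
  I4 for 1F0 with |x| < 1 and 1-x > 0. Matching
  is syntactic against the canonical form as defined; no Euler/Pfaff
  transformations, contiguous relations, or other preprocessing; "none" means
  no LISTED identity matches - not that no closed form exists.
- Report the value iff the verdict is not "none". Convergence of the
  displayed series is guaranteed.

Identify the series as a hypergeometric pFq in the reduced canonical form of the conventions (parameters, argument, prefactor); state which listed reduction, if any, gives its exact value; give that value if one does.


The series (x = 1) is 2F1: upper {-1/2, -1/2}, lower {6}, prefactor -10/9. Verdict: this is the half-integer Gauss pattern (I1) (x = 1; upper {-1/2, -1/2} half-integers, c = 6 in the evaluable pattern). Its exact value is (-5242880/1440747) / pi.

The tell: x = 1 and the constant factors (C = -10/9, x = 1) combine into one prefactor.
Term ratio: r(k) = 1 * (k-1/2) (k-1/2) / [(k+6) (k+1)] - rational in k, leading ratio 1; with t_0 = -10/9, classification follows.


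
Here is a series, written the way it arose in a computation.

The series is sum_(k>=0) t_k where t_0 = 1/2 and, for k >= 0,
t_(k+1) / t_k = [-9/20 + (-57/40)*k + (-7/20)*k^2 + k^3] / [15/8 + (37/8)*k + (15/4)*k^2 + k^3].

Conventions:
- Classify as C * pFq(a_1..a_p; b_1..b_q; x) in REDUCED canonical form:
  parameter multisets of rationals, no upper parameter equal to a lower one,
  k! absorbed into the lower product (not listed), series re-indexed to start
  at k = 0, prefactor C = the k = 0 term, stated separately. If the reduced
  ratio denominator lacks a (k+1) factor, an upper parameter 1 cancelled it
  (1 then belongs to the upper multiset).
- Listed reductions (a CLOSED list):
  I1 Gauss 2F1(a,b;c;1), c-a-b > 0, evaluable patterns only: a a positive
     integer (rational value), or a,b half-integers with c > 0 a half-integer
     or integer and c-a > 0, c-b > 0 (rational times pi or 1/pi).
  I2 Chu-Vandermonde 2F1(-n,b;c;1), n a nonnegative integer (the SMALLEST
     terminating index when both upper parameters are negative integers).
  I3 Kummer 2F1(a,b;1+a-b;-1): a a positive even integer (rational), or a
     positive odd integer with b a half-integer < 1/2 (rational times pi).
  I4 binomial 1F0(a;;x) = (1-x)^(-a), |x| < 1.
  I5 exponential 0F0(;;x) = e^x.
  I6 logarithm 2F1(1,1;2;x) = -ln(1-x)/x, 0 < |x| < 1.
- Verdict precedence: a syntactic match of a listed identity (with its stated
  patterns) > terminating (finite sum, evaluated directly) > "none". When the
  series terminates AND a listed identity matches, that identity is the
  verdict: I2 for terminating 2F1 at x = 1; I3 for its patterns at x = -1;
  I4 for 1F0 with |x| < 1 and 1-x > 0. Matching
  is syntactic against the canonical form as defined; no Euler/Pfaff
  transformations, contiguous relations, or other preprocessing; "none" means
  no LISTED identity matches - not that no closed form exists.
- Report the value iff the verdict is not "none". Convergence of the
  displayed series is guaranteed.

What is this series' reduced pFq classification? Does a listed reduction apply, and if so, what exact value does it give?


This is 1/2 * 3F2(-3/2, 2/5, 3/4; 5/4, 3/2; 1) in reduced canonical form. Verdict: none. Every listed pattern misses the 3F2 form at 1, upper {-3/2, 2/5, 3/4}.

The tell: t_0 being 1/2, factor the ratio over Q (prefactor 1/2): negated roots = parameters.
Adjacent-term ratio: r(k) = 1 * (k-3/2) (k+2/5) (k+3/4) / [(k+5/4) (k+3/2) (k+1)] - rational in k. x = 1; t_0 = 1/2; negate the roots.


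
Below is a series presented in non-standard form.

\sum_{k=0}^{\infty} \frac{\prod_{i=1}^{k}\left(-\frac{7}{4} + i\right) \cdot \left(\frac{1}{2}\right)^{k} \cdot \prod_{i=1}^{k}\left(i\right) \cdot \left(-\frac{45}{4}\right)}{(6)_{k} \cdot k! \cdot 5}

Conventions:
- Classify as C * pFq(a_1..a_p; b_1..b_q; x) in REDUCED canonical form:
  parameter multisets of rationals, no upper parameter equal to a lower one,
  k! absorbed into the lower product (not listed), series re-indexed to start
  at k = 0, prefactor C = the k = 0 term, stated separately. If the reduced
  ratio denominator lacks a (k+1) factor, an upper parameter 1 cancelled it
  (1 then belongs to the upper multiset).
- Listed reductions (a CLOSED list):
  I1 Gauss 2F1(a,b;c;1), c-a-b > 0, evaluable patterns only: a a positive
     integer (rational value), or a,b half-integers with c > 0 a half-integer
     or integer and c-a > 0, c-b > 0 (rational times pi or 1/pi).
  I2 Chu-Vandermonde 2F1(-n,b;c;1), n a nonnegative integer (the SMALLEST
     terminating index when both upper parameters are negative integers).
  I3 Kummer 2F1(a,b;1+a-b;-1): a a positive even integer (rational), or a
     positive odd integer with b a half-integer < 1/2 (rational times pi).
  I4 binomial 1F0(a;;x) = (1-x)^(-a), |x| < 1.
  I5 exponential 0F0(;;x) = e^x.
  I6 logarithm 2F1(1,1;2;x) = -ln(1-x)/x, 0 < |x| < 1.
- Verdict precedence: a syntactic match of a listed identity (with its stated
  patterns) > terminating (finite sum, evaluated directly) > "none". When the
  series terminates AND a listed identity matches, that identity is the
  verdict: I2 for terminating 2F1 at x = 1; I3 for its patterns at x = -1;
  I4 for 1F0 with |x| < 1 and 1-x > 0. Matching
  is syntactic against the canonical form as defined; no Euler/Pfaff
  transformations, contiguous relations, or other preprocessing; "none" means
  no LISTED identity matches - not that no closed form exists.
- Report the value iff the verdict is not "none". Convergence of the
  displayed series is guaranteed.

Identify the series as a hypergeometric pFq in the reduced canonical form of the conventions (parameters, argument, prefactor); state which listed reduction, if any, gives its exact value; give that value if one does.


Key step: x = \frac{1}{2} and the constant factors (C = -9/4, x = 1/2) combine into one prefactor.
Term ratio: r(k) = \frac{1}{2} * (k-\frac{3}{4}) (k+1) / [(k+6) (k+1)] - rational; roots negated = parameters, x = \frac{1}{2}, C = -\frac{9}{4}.

With C = -\frac{9}{4}: the canonical form is 2F1(-\frac{3}{4}, 1; 6; \frac{1}{2}). Verdict: none (x = \frac{1}{2}): each listed identity misses the multisets {-\frac{3}{4}, 1} ; {6}.


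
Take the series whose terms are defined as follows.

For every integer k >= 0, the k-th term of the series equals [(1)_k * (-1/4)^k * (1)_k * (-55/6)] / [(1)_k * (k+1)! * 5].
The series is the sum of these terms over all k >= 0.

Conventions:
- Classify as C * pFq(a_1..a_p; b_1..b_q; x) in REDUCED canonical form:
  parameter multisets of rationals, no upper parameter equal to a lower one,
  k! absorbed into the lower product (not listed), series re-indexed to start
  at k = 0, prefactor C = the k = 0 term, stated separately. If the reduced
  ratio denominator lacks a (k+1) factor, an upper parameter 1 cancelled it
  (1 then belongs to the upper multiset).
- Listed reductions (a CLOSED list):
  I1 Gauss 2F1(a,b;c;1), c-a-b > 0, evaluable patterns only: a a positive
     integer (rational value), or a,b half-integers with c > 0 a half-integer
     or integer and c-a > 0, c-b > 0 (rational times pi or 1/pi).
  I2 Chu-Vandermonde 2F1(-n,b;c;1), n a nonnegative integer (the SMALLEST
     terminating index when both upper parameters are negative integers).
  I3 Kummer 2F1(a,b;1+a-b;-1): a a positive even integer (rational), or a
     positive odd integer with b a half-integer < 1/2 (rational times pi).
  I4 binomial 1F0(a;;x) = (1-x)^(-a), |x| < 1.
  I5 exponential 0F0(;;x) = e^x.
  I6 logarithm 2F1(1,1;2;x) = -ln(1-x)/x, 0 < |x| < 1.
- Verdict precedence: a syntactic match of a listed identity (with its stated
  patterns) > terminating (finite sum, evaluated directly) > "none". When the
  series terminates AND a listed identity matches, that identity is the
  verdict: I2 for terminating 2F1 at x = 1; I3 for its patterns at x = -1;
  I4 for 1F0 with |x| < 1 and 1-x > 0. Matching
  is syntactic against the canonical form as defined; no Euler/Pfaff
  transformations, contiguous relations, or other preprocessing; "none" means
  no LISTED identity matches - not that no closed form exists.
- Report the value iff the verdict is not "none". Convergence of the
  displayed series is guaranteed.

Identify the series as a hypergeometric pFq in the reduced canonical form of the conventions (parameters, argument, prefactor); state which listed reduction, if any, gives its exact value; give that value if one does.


x = -1/4 here; the reduced form reads 2F1, upper {1, 1}, lower {2}, C = -11/6. Verdict (x = -1/4): the logarithmic series (I6) applies (the logarithm: parameters (1,1;2), x = -1/4). Value: (-22/3) * ln(5/4).

First insight: with t_0 = -11/6, the denominator's factorial ratio (prefactor -11/6) is a lower Pochhammer.
Term ratio: r(k) = (-1/4) * (k+1) (k+1) / [(k+2) (k+1)] - rational; roots negated = parameters, x = (-1/4), C = -11/6.


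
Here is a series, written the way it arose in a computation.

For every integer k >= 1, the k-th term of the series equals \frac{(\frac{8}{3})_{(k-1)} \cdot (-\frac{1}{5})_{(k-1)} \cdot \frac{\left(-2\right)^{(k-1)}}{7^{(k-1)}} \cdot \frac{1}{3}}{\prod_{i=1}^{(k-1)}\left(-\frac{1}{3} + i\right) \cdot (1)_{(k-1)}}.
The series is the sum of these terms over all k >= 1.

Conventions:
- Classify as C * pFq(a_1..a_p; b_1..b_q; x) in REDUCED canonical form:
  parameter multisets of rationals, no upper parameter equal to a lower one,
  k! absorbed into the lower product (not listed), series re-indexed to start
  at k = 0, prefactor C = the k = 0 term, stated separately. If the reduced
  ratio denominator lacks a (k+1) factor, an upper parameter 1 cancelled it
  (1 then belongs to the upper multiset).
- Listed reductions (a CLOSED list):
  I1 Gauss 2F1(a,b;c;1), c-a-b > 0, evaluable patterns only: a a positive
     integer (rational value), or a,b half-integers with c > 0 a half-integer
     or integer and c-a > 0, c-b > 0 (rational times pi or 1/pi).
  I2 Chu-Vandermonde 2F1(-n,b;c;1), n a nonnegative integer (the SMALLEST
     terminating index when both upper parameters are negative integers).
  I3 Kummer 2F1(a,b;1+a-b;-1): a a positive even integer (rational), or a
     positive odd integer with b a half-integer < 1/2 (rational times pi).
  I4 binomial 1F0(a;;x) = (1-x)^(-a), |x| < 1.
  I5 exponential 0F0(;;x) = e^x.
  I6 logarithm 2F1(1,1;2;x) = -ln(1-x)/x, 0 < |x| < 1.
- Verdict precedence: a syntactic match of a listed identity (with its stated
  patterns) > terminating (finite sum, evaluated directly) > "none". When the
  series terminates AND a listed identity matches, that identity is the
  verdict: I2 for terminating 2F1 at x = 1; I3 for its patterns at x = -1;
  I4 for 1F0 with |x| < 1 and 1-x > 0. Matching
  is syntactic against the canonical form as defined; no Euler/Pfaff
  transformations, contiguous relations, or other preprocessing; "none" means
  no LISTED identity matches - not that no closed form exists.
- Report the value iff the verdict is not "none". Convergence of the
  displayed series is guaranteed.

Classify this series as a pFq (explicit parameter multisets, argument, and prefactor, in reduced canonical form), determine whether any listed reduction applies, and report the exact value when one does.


Canonical form: C = \frac{1}{3} times 2F1 with upper {-\frac{1}{5}, \frac{8}{3}}, lower {\frac{2}{3}}, x = -\frac{2}{7}. Verdict: none here - no I1-I6 shape fits x = -\frac{2}{7} with lower {\frac{2}{3}}.

Key observation: from the first term \frac{1}{3}: the lower running product (C = 1/3, x = -2/7) is a rising factorial.
Ratio: r(k) = -\frac{2}{7} * (k-\frac{1}{5}) (k+\frac{8}{3}) / [(k+\frac{2}{3}) (k+1)] - rational in k. x = -\frac{2}{7}; t_0 = \frac{1}{3}; negate the roots.


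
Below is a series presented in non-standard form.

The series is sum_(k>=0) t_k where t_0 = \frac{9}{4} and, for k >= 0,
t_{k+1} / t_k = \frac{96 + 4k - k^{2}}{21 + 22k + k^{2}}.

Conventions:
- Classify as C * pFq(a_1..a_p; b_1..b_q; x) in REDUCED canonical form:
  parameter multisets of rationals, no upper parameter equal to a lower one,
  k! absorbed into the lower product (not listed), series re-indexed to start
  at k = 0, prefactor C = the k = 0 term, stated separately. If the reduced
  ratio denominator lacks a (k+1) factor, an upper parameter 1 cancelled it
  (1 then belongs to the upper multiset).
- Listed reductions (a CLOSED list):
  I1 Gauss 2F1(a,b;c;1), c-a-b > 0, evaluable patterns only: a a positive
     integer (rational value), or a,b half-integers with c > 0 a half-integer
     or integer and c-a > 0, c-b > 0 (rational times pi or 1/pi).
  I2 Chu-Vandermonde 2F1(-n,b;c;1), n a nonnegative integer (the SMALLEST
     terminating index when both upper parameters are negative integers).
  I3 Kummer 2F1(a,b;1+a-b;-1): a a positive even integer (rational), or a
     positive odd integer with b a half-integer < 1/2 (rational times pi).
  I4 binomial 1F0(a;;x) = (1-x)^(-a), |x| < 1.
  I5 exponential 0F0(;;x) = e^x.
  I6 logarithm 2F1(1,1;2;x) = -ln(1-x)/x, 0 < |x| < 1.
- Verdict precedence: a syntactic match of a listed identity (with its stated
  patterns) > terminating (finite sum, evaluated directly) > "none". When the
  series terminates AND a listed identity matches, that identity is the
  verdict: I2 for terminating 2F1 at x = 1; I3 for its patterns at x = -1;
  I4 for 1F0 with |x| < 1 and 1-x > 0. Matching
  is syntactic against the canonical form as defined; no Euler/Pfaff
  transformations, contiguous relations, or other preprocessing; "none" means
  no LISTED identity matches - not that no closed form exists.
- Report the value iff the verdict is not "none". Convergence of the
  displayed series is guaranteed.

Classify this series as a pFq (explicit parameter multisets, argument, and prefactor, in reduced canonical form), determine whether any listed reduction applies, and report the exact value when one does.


The series (x = -1) is 2F1: upper {-12, 8}, lower {21}, prefactor \frac{9}{4}. Verdict at x = -1: Kummer (I3) matches (x = -1; c = 21 equals 1+a-b for upper {-12, 8}: listed pattern). Hence: \frac{8721}{56}.

Structural cue: from the first term \frac{9}{4}: factor the ratio over Q (prefactor 9/4): negated roots = parameters.
Step ratio: r(k) = -1 * (k-12) (k+8) / [(k+21) (k+1)] - rational in k, leading ratio -1; with t_0 = \frac{9}{4}, classification follows.


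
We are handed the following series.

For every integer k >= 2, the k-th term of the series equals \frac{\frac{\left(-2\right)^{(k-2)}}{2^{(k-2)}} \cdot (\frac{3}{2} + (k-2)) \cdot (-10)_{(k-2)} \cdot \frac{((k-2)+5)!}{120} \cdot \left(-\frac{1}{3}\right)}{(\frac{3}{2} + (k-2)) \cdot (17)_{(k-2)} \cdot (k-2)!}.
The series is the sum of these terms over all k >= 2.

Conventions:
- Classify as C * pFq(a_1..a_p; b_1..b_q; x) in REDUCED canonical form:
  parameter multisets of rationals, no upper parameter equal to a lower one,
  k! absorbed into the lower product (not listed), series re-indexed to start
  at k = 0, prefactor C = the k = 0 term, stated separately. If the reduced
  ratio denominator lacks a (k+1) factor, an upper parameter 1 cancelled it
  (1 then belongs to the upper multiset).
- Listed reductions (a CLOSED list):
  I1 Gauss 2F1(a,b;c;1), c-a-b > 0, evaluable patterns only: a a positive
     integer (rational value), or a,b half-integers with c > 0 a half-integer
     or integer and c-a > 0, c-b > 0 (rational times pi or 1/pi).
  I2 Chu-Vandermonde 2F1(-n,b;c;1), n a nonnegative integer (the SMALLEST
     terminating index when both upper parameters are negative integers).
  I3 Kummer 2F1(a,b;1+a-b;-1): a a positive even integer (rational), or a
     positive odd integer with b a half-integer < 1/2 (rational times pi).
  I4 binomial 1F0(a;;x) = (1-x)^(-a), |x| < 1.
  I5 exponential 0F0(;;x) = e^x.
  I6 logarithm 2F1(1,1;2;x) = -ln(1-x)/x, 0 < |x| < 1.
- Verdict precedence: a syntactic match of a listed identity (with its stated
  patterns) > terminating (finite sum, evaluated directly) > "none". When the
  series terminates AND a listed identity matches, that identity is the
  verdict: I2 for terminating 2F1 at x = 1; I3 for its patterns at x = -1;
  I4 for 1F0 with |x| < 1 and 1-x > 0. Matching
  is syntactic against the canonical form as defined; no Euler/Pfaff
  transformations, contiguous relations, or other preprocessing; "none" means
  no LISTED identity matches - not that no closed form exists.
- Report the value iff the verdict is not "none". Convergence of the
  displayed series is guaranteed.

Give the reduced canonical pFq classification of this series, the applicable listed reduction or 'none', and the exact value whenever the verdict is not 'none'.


With C = -\frac{1}{3}: the canonical form is 2F1(-10, 6; 17; -1). Verdict: the Kummer evaluation I3 matches (x = -1; c = 17 equals 1+a-b for upper {-10, 6}: listed pattern). Hence: -\frac{28}{3}.

Structural cue: x = -1 and the two k-th powers (prefactor -1/3) combine into one argument.
Adjacent-term ratio: r(k) = -1 * (k-10) (k+6) / [(k+17) (k+1)] - rational; roots negated = parameters, x = -1, C = -\frac{1}{3}.


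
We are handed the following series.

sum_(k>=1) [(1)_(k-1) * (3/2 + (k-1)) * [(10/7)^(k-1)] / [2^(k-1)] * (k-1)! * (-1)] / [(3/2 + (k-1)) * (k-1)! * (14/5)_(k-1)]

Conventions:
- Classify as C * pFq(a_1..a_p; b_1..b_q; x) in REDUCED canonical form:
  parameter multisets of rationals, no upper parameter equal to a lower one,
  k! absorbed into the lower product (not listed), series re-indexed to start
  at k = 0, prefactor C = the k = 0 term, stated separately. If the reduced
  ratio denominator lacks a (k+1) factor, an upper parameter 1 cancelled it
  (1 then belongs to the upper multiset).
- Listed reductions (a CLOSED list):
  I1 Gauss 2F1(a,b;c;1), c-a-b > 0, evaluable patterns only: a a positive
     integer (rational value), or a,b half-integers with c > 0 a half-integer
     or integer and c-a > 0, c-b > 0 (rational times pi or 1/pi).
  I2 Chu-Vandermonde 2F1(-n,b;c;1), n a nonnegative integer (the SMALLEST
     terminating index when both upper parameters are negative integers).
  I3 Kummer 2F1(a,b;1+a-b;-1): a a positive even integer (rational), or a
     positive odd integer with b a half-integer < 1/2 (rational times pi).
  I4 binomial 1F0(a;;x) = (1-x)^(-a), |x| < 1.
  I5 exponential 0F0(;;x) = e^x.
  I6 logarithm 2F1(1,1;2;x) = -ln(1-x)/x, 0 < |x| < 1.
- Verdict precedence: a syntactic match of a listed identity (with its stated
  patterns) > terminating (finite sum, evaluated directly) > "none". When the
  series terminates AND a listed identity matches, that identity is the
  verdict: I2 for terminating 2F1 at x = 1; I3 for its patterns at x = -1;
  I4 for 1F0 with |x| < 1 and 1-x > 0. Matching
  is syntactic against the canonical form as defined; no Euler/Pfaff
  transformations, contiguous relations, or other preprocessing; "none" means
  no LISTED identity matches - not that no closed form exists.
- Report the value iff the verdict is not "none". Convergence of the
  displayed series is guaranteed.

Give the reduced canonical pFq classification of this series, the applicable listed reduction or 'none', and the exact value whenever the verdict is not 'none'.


Classification (C = -1): 2F1 with upper {1, 1}, lower {14/5}, argument x = 5/7. Verdict: none - this 2F1 at x = 5/7 matches no listed pattern, and upper {1, 1} holds no stopper.

Key observation: with t_0 = -1, the two k-th powers (C = -1, x = 5/7) combine into one argument.
Adjacent-term ratio: r(k) = (5/7) * (k+1) (k+1) / [(k+14/5) (k+1)] - poly over poly, x = (5/7) from leading terms; C = -1 at k = 0.


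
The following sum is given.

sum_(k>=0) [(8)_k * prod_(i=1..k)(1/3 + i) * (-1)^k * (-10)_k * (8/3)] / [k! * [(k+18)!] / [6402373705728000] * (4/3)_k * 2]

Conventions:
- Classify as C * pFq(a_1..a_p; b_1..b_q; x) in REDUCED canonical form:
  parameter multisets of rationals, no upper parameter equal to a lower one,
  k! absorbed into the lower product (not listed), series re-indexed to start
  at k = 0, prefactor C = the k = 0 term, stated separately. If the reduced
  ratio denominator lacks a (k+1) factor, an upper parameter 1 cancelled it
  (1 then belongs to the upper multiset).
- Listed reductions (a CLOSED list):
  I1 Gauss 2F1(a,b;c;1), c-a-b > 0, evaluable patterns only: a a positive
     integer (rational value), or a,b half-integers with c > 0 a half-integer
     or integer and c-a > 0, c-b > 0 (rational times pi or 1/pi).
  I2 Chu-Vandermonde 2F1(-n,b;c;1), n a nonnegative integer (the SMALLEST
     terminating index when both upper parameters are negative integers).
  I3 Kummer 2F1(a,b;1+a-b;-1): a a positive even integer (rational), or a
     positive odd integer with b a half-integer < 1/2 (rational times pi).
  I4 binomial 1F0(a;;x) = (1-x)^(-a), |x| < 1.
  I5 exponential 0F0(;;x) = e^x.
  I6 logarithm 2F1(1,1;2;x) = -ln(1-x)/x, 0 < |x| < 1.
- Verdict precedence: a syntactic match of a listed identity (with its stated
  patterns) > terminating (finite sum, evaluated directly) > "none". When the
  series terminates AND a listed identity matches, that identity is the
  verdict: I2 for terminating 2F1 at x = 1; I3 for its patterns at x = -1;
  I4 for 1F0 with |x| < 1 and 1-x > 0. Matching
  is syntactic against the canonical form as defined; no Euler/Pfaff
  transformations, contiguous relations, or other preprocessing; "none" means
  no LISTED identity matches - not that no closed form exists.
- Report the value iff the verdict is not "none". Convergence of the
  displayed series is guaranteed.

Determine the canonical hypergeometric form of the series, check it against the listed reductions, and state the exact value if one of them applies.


The series (x = -1) is 2F1: upper {-10, 8}, lower {19}, prefactor 4/3. Verdict: Kummer's theorem (I3) applies (x = -1; c = 19 equals 1+a-b for upper {-10, 8}: listed pattern). Its exact value is 408/7.

First insight: t_0 = 4/3 here, and the denominator's factorial ratio (C = 4/3, x = -1) is a lower Pochhammer.
Adjacent-term ratio: r(k) = (-1) * (k-10) (k+8) / [(k+19) (k+1)] ; factor over Q: parameters, x = (-1), and C = 4/3.


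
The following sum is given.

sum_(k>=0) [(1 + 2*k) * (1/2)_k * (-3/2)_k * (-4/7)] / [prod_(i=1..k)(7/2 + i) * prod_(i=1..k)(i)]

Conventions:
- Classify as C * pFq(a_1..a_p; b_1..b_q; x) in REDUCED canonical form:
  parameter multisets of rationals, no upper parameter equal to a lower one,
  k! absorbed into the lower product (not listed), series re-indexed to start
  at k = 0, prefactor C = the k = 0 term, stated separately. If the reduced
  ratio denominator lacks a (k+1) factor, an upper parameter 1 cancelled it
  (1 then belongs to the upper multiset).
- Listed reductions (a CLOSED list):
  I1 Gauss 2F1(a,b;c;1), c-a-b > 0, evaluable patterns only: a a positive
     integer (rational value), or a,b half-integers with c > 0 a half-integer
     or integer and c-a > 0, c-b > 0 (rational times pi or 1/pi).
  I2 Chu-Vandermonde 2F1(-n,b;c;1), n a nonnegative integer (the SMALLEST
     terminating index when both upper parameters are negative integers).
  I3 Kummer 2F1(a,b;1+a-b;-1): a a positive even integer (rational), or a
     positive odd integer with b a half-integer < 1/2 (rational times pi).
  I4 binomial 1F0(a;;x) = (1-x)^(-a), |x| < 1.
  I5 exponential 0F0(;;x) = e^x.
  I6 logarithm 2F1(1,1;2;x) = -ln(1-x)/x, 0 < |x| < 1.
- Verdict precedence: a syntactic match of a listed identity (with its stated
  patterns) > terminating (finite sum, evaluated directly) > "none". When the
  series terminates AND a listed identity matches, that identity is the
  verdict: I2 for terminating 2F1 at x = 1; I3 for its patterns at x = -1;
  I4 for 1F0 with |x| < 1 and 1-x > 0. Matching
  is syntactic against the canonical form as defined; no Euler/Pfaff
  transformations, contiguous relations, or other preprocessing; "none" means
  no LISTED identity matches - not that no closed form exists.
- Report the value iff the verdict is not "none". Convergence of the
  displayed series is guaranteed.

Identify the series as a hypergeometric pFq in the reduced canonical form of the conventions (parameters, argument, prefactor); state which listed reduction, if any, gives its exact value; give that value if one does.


Canonical form: C = -4/7 times 2F1 with upper {-3/2, 3/2}, lower {9/2}, x = 1. Verdict (x = 1): the half-integer Gauss pattern (I1) applies (x = 1; upper {-3/2, 3/2} half-integers, c = 9/2 in the evaluable pattern). Sum: (-105/1024) * pi.

First insight: t_0 = -4/7 here, and the product of the first k integers (prefactor -4/7) is k!.
Adjacent-term ratio: r(k) = 1 * (k-3/2) (k+3/2) / [(k+9/2) (k+1)] ; factor over Q: parameters, x = 1, and C = -4/7.
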